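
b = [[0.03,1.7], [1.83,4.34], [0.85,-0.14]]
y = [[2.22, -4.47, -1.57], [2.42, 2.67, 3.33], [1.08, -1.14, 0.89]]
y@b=[[-9.45, -15.41], [7.79, 15.24], [-1.3, -3.24]]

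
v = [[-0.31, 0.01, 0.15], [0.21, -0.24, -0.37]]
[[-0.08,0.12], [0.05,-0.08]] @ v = [[0.05, -0.03, -0.06], [-0.03, 0.02, 0.04]]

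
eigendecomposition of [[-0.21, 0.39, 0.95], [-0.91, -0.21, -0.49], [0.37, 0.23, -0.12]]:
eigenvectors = [[(-0.62+0j), (0.2+0.41j), 0.20-0.41j], [(-0.54+0j), -0.84+0.00j, -0.84-0.00j], [0.57+0.00j, (0.16+0.26j), 0.16-0.26j]]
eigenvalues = [(-0.74+0j), (0.1+0.59j), (0.1-0.59j)]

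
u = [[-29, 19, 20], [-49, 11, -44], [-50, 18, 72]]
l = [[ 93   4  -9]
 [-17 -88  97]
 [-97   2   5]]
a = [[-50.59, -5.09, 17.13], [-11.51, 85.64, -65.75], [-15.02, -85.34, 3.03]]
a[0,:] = [-50.59, -5.09, 17.13]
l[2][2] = 5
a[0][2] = 17.13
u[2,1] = 18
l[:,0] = [93, -17, -97]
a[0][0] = -50.59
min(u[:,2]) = -44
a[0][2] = 17.13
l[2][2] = 5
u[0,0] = -29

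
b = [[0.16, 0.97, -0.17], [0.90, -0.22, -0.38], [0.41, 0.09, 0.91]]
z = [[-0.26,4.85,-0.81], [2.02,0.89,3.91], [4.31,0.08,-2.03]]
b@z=[[1.19, 1.63, 4.01],  [-2.32, 4.14, -0.82],  [4.0, 2.14, -1.83]]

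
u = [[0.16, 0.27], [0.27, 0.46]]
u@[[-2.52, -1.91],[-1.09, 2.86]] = [[-0.70, 0.47], [-1.18, 0.80]]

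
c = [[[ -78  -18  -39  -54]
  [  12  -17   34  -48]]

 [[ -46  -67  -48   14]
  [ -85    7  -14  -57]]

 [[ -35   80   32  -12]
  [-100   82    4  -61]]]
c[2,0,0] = -35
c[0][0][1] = -18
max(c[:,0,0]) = -35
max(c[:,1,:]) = 82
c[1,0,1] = -67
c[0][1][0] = 12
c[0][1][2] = 34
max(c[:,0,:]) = 80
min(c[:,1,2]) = -14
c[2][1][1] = 82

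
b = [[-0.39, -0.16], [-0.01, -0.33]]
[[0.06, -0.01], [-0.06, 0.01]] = b @ [[-0.24, 0.04], [0.20, -0.03]]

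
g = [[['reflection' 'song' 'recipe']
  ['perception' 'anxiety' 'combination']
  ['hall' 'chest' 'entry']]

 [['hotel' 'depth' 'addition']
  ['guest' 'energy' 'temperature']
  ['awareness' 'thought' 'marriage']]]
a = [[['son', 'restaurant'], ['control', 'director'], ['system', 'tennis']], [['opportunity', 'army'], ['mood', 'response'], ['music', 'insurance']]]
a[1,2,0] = 'music'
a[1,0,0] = 'opportunity'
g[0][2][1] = 'chest'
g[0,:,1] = ['song', 'anxiety', 'chest']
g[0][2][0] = 'hall'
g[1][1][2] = 'temperature'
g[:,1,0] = ['perception', 'guest']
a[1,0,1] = 'army'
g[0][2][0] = 'hall'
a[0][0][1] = 'restaurant'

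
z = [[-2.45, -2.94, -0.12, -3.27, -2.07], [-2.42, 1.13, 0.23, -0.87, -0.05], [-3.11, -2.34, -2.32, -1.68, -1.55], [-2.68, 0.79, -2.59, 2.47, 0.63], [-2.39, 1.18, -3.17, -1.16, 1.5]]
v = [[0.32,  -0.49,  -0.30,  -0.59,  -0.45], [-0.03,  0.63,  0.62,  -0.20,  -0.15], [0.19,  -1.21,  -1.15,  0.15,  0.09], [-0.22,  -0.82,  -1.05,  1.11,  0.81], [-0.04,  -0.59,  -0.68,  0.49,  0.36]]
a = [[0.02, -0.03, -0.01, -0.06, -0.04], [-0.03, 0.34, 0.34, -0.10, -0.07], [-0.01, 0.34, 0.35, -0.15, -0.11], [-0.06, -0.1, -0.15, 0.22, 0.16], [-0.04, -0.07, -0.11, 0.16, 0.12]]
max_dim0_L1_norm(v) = 3.8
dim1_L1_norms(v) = [2.15, 1.63, 2.79, 4.01, 2.16]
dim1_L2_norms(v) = [0.99, 0.92, 1.69, 1.93, 1.09]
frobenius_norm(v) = 3.09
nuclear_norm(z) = 18.62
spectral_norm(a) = 0.79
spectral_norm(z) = 7.63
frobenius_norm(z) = 10.25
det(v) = 0.00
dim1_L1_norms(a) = [0.16, 0.88, 0.96, 0.69, 0.5]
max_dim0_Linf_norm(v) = 1.21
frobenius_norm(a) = 0.83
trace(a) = 1.05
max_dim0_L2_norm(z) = 5.87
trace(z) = 0.33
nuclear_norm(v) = 4.18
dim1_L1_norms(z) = [10.85, 4.7, 11.0, 9.16, 9.4]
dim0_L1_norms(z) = [13.05, 8.38, 8.43, 9.45, 5.8]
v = z @ a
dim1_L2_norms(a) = [0.08, 0.5, 0.52, 0.33, 0.24]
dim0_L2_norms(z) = [5.87, 4.17, 4.71, 4.66, 3.06]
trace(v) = 1.27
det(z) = 63.14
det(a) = 0.00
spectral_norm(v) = 2.78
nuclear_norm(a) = 1.07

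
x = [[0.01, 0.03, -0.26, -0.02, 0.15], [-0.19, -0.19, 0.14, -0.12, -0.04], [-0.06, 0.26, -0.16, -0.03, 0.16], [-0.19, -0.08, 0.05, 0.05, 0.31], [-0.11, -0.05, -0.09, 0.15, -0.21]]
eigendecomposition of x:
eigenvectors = [[0.01+0.40j, (0.01-0.4j), (0.54+0.14j), 0.54-0.14j, -0.05+0.00j], [0.19-0.35j, (0.19+0.35j), -0.08+0.27j, (-0.08-0.27j), -0.57+0.00j], [0.01-0.30j, 0.01+0.30j, (0.62+0j), (0.62-0j), 0.22+0.00j], [-0.71+0.00j, -0.71-0.00j, 0.28-0.04j, (0.28+0.04j), (-0.58+0j)], [(-0.28+0.05j), (-0.28-0.05j), (-0.06+0.37j), -0.06-0.37j, 0.54+0.00j]]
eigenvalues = [(0.2+0.07j), (0.2-0.07j), (-0.27+0.2j), (-0.27-0.2j), (-0.35+0j)]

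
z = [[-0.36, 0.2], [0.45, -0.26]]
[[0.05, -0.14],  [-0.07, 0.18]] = z@ [[-0.06, 0.4], [0.15, 0.0]]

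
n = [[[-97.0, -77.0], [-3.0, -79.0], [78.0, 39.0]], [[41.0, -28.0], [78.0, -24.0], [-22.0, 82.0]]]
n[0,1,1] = -79.0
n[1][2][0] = -22.0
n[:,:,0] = [[-97.0, -3.0, 78.0], [41.0, 78.0, -22.0]]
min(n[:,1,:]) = -79.0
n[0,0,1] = -77.0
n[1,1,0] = 78.0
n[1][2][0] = -22.0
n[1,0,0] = 41.0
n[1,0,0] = 41.0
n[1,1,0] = 78.0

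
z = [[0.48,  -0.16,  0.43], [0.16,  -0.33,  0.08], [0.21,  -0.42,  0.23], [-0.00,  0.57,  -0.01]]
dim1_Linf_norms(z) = [0.48, 0.33, 0.42, 0.57]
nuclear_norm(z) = 1.54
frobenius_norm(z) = 1.09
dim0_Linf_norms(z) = [0.48, 0.57, 0.43]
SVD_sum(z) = [[0.26,-0.41,0.23], [0.17,-0.28,0.16], [0.25,-0.4,0.23], [-0.21,0.33,-0.19]] + [[0.22, 0.25, 0.20], [-0.05, -0.05, -0.04], [-0.02, -0.02, -0.02], [0.21, 0.24, 0.19]] + [[0.0, -0.00, -0.0],[0.03, -0.00, -0.04],[-0.02, 0.00, 0.02],[0.0, -0.00, -0.0]]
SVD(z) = [[-0.57, 0.72, 0.03], [-0.39, -0.15, 0.84], [-0.55, -0.07, -0.52], [0.47, 0.68, 0.11]] @ diag([0.941419703787972, 0.5391491086207604, 0.0569840327917129]) @ [[-0.48, 0.76, -0.43], [0.57, 0.65, 0.51], [0.67, -0.0, -0.74]]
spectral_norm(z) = 0.94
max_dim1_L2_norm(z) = 0.66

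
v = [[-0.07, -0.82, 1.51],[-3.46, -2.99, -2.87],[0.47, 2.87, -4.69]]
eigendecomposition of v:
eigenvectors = [[-0.75+0.00j, -0.24-0.01j, -0.24+0.01j], [0.59+0.00j, 0.26+0.55j, (0.26-0.55j)], [0.29+0.00j, 0.76+0.00j, (0.76-0j)]]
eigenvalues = [(-0+0j), (-3.87+2.06j), (-3.87-2.06j)]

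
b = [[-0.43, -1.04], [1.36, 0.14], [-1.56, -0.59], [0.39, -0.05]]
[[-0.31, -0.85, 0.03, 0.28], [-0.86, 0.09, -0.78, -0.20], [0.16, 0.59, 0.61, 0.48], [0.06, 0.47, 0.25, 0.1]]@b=[[-0.96, 0.17], [1.63, 1.38], [-0.03, -0.47], [0.26, -0.15]]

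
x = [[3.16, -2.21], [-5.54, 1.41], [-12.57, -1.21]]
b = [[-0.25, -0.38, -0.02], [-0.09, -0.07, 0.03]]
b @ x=[[1.57, 0.04], [-0.27, 0.06]]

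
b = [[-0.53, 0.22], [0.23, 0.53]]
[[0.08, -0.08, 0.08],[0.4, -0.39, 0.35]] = b@[[0.13, -0.13, 0.11], [0.69, -0.68, 0.61]]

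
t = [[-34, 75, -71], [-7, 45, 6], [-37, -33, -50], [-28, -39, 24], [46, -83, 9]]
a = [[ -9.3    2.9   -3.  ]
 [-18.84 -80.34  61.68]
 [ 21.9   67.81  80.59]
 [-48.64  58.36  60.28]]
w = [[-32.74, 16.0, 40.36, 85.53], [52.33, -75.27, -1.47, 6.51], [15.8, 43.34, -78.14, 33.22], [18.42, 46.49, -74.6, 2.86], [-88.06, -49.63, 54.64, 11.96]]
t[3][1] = -39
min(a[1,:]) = -80.34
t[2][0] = -37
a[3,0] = -48.64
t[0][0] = -34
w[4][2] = 54.64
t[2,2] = -50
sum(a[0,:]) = -9.4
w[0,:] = [-32.74, 16.0, 40.36, 85.53]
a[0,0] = -9.3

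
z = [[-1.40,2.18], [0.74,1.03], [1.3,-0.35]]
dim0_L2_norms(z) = [2.05, 2.44]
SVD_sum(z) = [[-1.53, 2.09], [-0.23, 0.32], [0.62, -0.85]] + [[0.13, 0.09], [0.97, 0.71], [0.68, 0.5]]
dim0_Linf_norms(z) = [1.4, 2.18]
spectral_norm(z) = 2.82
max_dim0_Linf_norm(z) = 2.18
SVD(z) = [[-0.92, -0.11], [-0.14, -0.82], [0.37, -0.57]] @ diag([2.818830931765536, 1.4790511073393782]) @ [[0.59, -0.81], [-0.81, -0.59]]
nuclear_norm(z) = 4.30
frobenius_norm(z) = 3.18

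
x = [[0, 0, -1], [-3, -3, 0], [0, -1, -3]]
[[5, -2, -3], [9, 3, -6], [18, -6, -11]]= x@[[0, -1, 0], [-3, 0, 2], [-5, 2, 3]]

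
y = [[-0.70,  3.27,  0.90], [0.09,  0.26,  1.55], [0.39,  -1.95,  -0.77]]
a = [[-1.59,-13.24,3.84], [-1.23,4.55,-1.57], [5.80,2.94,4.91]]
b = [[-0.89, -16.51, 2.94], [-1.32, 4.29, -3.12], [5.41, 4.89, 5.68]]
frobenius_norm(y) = 4.36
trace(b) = 9.08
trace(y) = -1.21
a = y + b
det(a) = -117.48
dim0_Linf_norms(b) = [5.41, 16.51, 5.68]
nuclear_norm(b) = 26.81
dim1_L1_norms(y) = [4.87, 1.9, 3.11]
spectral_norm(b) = 17.96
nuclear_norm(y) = 5.54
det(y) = -0.02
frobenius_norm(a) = 16.84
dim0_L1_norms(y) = [1.18, 5.48, 3.22]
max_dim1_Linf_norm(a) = 13.24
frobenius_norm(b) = 19.93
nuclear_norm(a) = 23.77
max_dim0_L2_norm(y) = 3.82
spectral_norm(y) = 4.13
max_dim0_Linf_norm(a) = 13.24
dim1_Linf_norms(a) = [13.24, 4.55, 5.8]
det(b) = 32.41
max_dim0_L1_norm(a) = 20.73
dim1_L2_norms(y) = [3.46, 1.57, 2.13]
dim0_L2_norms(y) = [0.81, 3.82, 1.95]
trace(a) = 7.87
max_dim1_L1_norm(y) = 4.87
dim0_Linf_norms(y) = [0.7, 3.27, 1.55]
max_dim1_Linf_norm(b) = 16.51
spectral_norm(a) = 14.81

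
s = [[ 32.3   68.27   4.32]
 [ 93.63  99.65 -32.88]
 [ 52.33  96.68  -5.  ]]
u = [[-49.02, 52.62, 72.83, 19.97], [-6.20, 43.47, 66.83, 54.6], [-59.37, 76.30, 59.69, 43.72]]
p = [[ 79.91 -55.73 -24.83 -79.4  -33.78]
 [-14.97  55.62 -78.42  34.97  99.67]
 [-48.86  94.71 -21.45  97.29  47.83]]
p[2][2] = -21.45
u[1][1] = 43.47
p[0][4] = -33.78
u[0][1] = 52.62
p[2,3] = 97.29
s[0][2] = 4.32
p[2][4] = 47.83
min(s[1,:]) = -32.88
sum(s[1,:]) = 160.4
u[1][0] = -6.2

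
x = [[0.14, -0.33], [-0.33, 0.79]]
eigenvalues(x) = [0.0, 0.93]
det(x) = 0.00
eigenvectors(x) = [[-0.92, 0.39],[-0.39, -0.92]]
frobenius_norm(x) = 0.93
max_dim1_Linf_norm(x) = 0.79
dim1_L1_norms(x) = [0.47, 1.12]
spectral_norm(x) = 0.93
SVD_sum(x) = [[0.14, -0.33],  [-0.33, 0.79]] + [[0.0, 0.0], [0.00, 0.0]]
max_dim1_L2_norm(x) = 0.86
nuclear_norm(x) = 0.93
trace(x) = 0.93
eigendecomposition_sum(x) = [[0.0,0.0],[0.00,0.00]] + [[0.14,  -0.33], [-0.33,  0.79]]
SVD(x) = [[-0.39,0.92],  [0.92,0.39]] @ diag([0.9281684358848299, 0.0018315641151698898]) @ [[-0.39, 0.92], [0.92, 0.39]]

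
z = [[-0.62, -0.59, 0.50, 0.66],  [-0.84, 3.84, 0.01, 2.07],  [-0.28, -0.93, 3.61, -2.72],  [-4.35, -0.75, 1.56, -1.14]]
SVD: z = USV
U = [[-0.07, -0.09, 0.15, -0.98], [0.42, -0.75, -0.51, -0.04], [-0.67, 0.12, -0.73, -0.07], [-0.61, -0.64, 0.44, 0.17]]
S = [6.04, 4.45, 2.92, 0.95]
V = [[0.42, 0.45, -0.56, 0.55], [0.77, -0.55, -0.14, -0.27], [-0.47, -0.58, -0.64, 0.18], [-0.08, 0.39, -0.50, -0.77]]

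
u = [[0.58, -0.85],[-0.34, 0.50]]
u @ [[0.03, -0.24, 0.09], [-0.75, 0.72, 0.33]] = [[0.65, -0.75, -0.23], [-0.39, 0.44, 0.13]]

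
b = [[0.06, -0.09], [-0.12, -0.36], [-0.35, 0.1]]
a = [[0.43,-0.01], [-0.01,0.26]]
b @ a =[[0.03,-0.02],[-0.05,-0.09],[-0.15,0.03]]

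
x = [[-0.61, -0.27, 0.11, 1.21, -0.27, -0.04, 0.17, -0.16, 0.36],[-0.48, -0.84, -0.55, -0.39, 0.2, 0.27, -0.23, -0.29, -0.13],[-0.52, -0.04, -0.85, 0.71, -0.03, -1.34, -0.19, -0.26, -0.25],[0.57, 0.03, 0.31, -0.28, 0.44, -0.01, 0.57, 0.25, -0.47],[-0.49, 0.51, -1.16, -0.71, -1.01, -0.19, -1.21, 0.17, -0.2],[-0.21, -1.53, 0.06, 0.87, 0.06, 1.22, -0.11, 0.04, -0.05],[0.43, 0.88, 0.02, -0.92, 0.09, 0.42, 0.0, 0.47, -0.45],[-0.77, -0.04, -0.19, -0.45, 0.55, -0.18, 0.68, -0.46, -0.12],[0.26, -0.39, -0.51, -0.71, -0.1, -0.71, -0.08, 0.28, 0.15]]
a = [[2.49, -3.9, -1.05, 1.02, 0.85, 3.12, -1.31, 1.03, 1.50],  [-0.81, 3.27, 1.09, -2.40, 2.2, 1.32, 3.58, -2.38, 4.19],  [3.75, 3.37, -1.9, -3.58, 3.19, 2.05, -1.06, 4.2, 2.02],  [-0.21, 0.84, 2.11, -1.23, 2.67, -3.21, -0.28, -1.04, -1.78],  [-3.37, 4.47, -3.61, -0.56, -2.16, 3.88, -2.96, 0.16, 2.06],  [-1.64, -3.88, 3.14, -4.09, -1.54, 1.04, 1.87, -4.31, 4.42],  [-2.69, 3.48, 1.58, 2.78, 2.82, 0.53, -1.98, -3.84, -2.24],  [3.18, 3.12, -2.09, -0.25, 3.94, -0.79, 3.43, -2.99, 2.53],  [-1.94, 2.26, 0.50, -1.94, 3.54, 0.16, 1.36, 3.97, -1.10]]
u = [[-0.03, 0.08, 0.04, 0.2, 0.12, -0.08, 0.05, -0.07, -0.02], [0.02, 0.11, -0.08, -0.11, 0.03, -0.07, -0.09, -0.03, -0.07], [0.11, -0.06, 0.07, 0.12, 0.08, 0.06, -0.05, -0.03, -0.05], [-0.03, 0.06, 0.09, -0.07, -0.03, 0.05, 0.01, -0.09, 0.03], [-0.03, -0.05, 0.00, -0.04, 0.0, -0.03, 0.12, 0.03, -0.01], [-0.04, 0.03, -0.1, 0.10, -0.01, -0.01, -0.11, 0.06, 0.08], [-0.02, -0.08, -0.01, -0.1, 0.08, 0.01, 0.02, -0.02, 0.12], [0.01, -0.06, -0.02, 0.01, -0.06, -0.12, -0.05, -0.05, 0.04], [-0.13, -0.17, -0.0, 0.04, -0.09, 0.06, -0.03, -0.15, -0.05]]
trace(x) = -2.68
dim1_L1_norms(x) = [3.2, 3.38, 4.19, 2.93, 5.65, 4.15, 3.68, 3.44, 3.19]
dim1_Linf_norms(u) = [0.2, 0.11, 0.12, 0.09, 0.12, 0.11, 0.12, 0.12, 0.17]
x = a @ u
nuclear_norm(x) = 11.73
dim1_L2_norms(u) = [0.28, 0.23, 0.23, 0.17, 0.15, 0.21, 0.2, 0.17, 0.29]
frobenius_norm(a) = 23.40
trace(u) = -0.01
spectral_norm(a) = 11.98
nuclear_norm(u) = 1.77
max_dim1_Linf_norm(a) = 4.47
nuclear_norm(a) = 60.28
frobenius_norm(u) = 0.65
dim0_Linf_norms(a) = [3.75, 4.47, 3.61, 4.09, 3.94, 3.88, 3.58, 4.31, 4.42]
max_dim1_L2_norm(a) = 9.45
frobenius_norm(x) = 4.91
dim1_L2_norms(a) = [6.25, 7.8, 8.89, 5.34, 8.8, 9.45, 7.84, 8.22, 6.65]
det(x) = -0.01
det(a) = -1222010.79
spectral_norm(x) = 2.90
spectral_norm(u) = 0.33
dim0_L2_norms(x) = [1.53, 2.08, 1.67, 2.24, 1.29, 2.03, 1.55, 0.88, 0.84]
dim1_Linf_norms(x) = [1.21, 0.84, 1.34, 0.57, 1.21, 1.53, 0.92, 0.77, 0.71]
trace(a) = -4.56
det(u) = 0.00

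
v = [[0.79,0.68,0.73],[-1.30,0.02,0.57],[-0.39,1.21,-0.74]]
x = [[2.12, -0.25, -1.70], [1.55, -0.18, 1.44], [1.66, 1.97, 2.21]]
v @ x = [[3.94,1.12,1.25], [-1.78,1.44,3.50], [-0.18,-1.58,0.77]]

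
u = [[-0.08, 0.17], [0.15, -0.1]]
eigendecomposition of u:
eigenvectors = [[0.75, -0.71], [0.66, 0.71]]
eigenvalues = [0.07, -0.25]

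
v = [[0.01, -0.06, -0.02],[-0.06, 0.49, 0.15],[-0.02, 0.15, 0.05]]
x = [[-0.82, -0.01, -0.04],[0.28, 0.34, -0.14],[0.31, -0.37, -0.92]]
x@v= [[-0.01, 0.04, 0.01], [-0.01, 0.13, 0.04], [0.04, -0.34, -0.11]]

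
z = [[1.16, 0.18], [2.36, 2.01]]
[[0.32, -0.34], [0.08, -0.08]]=z@[[0.33, -0.35], [-0.35, 0.37]]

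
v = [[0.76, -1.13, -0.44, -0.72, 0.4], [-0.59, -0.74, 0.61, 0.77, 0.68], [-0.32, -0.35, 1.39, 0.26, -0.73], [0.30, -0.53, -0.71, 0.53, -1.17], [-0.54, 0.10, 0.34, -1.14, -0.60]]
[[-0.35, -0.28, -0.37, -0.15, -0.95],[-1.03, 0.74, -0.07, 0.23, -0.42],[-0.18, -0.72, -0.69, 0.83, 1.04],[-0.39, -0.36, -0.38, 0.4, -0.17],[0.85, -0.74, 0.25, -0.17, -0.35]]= v @ [[0.01, -0.43, -0.59, 0.24, 0.87], [0.60, 0.04, 0.27, -0.16, 0.72], [0.02, -0.37, -0.41, 0.39, 0.89], [-0.58, 0.43, -0.16, 0.3, 0.39], [-0.21, 0.60, 0.23, -0.31, -0.32]]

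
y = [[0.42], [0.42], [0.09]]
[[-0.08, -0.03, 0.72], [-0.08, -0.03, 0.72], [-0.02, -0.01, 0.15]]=y @ [[-0.2, -0.07, 1.72]]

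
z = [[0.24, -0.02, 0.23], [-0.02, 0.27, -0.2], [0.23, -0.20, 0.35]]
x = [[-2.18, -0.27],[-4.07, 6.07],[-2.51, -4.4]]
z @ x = [[-1.02, -1.2],[-0.55, 2.52],[-0.57, -2.82]]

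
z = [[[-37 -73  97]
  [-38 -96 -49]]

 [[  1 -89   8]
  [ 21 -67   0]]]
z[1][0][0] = 1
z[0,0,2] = 97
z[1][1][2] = 0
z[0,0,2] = 97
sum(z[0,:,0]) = -75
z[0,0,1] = -73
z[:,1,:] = [[-38, -96, -49], [21, -67, 0]]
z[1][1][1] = -67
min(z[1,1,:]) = -67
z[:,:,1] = [[-73, -96], [-89, -67]]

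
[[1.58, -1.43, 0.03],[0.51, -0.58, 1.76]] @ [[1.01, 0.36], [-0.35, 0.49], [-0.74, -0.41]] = [[2.07, -0.14], [-0.58, -0.82]]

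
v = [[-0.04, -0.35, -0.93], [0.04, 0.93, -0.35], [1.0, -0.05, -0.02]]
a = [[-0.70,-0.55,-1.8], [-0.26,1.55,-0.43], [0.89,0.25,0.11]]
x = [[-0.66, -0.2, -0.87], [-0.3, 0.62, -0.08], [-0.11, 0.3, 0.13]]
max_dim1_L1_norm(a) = 3.05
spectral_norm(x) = 1.12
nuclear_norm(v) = 2.99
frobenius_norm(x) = 1.35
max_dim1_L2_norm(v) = 1.0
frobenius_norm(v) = 1.73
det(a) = 2.60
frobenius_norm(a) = 2.75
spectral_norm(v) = 1.00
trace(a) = 0.96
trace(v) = 0.87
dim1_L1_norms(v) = [1.32, 1.32, 1.07]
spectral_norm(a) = 2.07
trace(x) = 0.09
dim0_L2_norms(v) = [1.0, 0.99, 0.99]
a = x + v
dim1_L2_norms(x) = [1.11, 0.69, 0.34]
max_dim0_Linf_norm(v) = 1.0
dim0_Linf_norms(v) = [1.0, 0.93, 0.93]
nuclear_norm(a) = 4.47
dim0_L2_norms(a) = [1.16, 1.66, 1.85]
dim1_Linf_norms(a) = [1.8, 1.55, 0.89]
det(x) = -0.06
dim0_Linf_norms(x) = [0.66, 0.62, 0.87]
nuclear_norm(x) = 1.95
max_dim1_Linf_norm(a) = 1.8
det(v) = 0.99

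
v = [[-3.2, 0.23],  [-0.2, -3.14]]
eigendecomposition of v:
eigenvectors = [[0.73+0.00j,0.73-0.00j], [(0.1+0.68j),0.10-0.68j]]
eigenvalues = [(-3.17+0.21j), (-3.17-0.21j)]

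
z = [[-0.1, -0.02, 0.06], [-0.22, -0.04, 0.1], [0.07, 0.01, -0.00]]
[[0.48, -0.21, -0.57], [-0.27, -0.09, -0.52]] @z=[[-0.04, -0.01, 0.01], [0.01, 0.00, -0.03]]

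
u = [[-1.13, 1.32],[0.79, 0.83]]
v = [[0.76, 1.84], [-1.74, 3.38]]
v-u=[[1.89, 0.52],[-2.53, 2.55]]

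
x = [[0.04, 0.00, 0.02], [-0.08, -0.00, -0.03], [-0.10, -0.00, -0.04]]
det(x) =0.000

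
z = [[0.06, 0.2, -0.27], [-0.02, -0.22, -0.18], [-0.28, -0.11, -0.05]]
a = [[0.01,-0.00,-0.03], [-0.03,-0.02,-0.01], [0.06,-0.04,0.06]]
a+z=[[0.07, 0.20, -0.30], [-0.05, -0.24, -0.19], [-0.22, -0.15, 0.01]]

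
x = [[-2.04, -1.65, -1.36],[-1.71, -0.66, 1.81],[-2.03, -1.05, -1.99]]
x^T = [[-2.04, -1.71, -2.03], [-1.65, -0.66, -1.05], [-1.36, 1.81, -1.99]]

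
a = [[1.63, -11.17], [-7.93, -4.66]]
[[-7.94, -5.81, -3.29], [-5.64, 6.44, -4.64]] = a@[[0.27, -1.03, 0.38], [0.75, 0.37, 0.35]]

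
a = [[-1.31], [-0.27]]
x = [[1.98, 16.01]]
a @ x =[[-2.59,-20.97], [-0.53,-4.32]]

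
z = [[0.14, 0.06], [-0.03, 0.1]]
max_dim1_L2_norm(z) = 0.15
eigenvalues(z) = [(0.12+0.04j), (0.12-0.04j)]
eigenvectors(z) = [[0.82+0.00j, (0.82-0j)], [(-0.27+0.51j), (-0.27-0.51j)]]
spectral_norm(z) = 0.15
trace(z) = 0.24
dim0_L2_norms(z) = [0.14, 0.12]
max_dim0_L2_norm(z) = 0.14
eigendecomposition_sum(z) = [[(0.07-0.01j), (0.03-0.1j)], [-0.01+0.05j, 0.05+0.05j]] + [[0.07+0.01j, (0.03+0.1j)],[-0.01-0.05j, (0.05-0.05j)]]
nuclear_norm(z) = 0.26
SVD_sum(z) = [[0.13, 0.07],[0.02, 0.01]] + [[0.01,-0.01], [-0.05,0.09]]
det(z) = 0.02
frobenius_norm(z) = 0.18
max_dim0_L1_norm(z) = 0.17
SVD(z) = [[-0.99,-0.14], [-0.14,0.99]] @ diag([0.15316005617976297, 0.10316005617976297]) @ [[-0.88, -0.48], [-0.48, 0.88]]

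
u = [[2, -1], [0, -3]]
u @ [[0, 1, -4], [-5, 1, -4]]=[[5, 1, -4], [15, -3, 12]]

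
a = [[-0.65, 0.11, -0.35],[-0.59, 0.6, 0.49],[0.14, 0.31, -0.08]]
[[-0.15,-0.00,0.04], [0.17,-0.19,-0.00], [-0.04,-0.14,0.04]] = a @ [[0.01, -0.08, 0.01],[-0.03, -0.42, 0.09],[0.39, 0.02, -0.1]]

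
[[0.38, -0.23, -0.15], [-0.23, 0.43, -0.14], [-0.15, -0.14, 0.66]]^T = [[0.38, -0.23, -0.15], [-0.23, 0.43, -0.14], [-0.15, -0.14, 0.66]]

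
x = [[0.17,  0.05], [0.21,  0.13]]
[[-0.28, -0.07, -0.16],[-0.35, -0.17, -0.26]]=x @[[-1.61, -0.09, -0.71], [-0.1, -1.13, -0.83]]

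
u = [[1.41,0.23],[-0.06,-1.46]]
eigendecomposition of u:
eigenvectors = [[1.00,  -0.08], [-0.02,  1.0]]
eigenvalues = [1.41, -1.46]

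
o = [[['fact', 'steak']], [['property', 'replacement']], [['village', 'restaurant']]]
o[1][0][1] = 'replacement'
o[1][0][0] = 'property'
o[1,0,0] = 'property'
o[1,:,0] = ['property']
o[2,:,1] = ['restaurant']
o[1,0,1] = 'replacement'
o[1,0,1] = 'replacement'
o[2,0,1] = 'restaurant'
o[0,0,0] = 'fact'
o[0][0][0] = 'fact'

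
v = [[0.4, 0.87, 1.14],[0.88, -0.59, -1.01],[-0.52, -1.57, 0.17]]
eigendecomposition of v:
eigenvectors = [[0.22-0.52j, (0.22+0.52j), (-0.52+0j)], [-0.40-0.13j, -0.40+0.13j, 0.73+0.00j], [(0.71+0j), (0.71-0j), 0.44+0.00j]]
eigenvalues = [(0.9+0.66j), (0.9-0.66j), (-1.82+0j)]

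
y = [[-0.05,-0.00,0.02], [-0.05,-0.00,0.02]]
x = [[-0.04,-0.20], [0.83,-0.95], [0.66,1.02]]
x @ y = [[0.01, 0.00, -0.0], [0.01, 0.0, -0.0], [-0.08, 0.0, 0.03]]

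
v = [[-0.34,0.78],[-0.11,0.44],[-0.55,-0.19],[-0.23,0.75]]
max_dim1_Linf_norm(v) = 0.78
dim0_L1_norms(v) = [1.23, 2.16]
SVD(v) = [[-0.68,0.09], [-0.36,-0.08], [-0.01,0.99], [-0.63,-0.07]] @ diag([1.24038950152852, 0.5874809652217078]) @ [[0.34, -0.94], [-0.94, -0.34]]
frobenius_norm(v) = 1.37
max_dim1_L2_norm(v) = 0.85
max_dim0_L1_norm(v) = 2.16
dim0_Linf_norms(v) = [0.55, 0.78]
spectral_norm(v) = 1.24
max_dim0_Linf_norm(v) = 0.78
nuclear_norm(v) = 1.83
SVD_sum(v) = [[-0.29, 0.80],[-0.15, 0.42],[-0.0, 0.01],[-0.27, 0.74]] + [[-0.05,-0.02], [0.04,0.02], [-0.55,-0.20], [0.04,0.01]]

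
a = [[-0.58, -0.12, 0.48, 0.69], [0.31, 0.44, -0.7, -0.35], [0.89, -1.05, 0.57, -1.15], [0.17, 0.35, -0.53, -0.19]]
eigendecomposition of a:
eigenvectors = [[-0.58, 0.11, -0.79, 0.72], [0.41, -0.39, -0.11, -0.19], [0.65, 0.86, -0.13, -0.13], [0.26, -0.32, -0.58, 0.66]]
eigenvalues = [-1.34, 1.6, -0.01, 0.0]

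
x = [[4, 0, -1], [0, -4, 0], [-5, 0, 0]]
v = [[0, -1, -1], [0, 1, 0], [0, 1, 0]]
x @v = [[0, -5, -4], [0, -4, 0], [0, 5, 5]]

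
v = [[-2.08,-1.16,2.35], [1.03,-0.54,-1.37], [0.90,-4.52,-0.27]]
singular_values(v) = [4.73, 3.65, 0.23]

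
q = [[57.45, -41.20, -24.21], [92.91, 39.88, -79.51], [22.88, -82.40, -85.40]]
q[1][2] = -79.51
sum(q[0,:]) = -7.960000000000001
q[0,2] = -24.21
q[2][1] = -82.4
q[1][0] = 92.91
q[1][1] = 39.88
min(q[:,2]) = -85.4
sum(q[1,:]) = 53.27999999999999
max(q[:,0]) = 92.91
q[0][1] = -41.2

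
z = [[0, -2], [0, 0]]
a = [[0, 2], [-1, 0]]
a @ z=[[0, 0], [0, 2]]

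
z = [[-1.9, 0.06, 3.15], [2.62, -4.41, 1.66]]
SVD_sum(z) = [[-0.0, 0.0, -0.0],[2.62, -4.41, 1.66]] + [[-1.9, 0.06, 3.15], [-0.00, 0.0, 0.00]]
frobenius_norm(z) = 6.53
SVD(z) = [[-0.00, 1.00], [1.00, 0.00]] @ diag([5.391485130120381, 3.679142303810877]) @ [[0.49, -0.82, 0.31], [-0.52, 0.02, 0.86]]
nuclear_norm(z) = 9.07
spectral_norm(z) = 5.39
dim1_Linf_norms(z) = [3.15, 4.41]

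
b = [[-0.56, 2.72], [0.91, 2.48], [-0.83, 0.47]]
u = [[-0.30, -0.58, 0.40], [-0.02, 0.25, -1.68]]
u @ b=[[-0.69, -2.07], [1.63, -0.22]]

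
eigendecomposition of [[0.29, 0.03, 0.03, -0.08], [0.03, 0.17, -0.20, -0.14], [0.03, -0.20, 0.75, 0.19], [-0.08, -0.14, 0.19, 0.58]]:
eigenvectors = [[-0.04, -0.38, -0.92, -0.12],[-0.3, -0.03, -0.1, 0.95],[0.79, -0.53, 0.16, 0.25],[0.53, 0.75, -0.36, 0.16]]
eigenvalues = [0.95, 0.49, 0.26, 0.09]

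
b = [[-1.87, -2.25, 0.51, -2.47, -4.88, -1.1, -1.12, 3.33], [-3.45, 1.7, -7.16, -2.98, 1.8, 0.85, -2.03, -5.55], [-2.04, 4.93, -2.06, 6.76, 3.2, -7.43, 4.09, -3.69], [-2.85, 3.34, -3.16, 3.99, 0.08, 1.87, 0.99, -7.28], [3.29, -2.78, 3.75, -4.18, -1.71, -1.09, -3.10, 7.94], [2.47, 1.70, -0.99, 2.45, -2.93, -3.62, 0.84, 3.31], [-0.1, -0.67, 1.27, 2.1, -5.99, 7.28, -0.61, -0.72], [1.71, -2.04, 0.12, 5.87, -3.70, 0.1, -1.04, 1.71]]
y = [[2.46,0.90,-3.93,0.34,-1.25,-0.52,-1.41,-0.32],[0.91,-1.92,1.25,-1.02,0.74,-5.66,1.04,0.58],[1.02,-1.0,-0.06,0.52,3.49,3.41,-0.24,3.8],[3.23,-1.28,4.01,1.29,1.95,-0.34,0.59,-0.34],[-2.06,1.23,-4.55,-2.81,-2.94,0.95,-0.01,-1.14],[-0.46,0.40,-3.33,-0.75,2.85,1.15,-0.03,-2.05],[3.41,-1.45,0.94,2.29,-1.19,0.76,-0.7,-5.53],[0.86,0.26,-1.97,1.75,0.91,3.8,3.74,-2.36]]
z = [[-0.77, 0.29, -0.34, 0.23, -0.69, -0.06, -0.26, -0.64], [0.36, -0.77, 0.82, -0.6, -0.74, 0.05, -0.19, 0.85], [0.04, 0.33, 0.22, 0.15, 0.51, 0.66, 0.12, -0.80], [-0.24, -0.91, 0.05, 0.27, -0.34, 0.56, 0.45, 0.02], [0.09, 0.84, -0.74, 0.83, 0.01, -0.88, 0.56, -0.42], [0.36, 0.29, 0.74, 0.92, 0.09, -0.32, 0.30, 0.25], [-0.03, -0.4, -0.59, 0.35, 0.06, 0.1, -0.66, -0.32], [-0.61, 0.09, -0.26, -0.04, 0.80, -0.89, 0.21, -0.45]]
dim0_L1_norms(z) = [2.5, 3.92, 3.76, 3.39, 3.24, 3.52, 2.75, 3.75]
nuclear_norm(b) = 60.77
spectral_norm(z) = 2.67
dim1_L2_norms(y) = [5.13, 6.41, 6.37, 5.85, 6.72, 5.07, 7.27, 6.53]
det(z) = 1.87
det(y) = -106797.79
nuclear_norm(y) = 42.76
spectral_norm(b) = 19.64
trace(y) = -3.08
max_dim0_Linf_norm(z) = 0.92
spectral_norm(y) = 10.22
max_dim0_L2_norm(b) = 13.64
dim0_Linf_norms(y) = [3.41, 1.92, 4.55, 2.81, 3.49, 5.66, 3.74, 5.53]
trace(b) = -2.47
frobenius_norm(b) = 27.83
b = y @ z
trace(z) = -2.47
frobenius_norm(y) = 17.57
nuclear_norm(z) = 10.14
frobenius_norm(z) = 4.05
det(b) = -199131.92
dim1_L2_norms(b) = [7.23, 10.67, 13.2, 10.13, 11.26, 7.02, 9.81, 7.7]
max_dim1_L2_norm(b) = 13.2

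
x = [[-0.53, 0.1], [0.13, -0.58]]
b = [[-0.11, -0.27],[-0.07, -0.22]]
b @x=[[0.02, 0.15],[0.01, 0.12]]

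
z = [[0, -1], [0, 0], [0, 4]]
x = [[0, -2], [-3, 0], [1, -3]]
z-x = [[0, 1], [3, 0], [-1, 7]]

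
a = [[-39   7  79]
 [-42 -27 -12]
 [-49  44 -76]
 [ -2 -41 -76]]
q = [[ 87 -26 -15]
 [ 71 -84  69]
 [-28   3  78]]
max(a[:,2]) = 79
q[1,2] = 69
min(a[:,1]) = -41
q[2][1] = 3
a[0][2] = 79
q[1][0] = 71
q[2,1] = 3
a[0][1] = 7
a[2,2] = -76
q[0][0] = 87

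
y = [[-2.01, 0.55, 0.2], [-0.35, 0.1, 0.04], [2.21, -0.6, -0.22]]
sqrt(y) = [[0.01+1.37j, (0.02-0.37j), (0.01-0.14j)],[(0.03+0.21j), 0.06-0.04j, 0.04-0.05j],[(0.01-1.46j), (0.02+0.38j), 0.01+0.19j]]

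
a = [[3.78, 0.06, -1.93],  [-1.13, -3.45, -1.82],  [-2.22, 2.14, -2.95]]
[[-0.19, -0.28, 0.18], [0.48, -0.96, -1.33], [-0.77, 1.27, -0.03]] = a @[[0.01, -0.12, 0.11], [-0.2, 0.36, 0.28], [0.11, -0.08, 0.13]]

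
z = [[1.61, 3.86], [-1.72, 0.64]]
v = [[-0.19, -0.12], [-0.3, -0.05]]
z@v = [[-1.46, -0.39], [0.13, 0.17]]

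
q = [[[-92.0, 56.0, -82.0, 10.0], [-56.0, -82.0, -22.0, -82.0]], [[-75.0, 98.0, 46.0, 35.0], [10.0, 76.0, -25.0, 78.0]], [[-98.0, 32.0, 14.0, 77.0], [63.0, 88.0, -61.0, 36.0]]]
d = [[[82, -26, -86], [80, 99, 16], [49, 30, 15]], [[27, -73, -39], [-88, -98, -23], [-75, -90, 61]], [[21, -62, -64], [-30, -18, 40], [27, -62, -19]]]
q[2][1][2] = -61.0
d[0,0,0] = 82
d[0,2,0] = 49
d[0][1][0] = 80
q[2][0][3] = 77.0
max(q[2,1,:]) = 88.0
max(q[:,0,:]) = 98.0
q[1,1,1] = 76.0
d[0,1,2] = 16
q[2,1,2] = -61.0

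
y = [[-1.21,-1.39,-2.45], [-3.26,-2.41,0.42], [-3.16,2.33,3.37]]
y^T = [[-1.21,-3.26,-3.16], [-1.39,-2.41,2.33], [-2.45,0.42,3.37]]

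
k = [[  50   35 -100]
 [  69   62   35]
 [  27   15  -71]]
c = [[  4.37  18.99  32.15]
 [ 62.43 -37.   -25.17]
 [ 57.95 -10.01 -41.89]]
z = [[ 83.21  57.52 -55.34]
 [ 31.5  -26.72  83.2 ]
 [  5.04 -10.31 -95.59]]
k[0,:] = [50, 35, -100]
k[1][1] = 62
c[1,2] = -25.17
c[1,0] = 62.43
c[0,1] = 18.99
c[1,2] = -25.17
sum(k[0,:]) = -15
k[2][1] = 15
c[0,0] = 4.37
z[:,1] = [57.52, -26.72, -10.31]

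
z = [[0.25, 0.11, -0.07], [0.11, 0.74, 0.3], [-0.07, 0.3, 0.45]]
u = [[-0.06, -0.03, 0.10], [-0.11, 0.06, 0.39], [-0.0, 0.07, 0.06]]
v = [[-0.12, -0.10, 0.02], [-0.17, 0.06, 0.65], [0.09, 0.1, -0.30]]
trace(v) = -0.36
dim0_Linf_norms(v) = [0.17, 0.1, 0.65]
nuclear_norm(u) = 0.52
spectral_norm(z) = 0.93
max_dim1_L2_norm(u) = 0.41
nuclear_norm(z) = 1.44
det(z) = 0.05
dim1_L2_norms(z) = [0.28, 0.81, 0.55]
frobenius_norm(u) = 0.44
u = z @ v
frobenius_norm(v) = 0.77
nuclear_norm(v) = 0.99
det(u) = 0.00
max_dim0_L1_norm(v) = 0.97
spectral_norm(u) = 0.43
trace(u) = 0.06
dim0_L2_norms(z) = [0.28, 0.81, 0.55]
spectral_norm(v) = 0.74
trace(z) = 1.44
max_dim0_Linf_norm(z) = 0.74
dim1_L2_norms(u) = [0.12, 0.41, 0.09]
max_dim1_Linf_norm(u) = 0.39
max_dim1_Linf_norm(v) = 0.65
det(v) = 0.01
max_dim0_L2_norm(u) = 0.41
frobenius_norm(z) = 1.01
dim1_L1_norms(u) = [0.19, 0.56, 0.13]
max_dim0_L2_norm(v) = 0.72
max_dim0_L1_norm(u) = 0.55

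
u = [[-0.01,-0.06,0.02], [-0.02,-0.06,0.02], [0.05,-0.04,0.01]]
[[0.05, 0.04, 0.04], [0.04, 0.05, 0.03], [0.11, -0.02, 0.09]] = u @[[1.26, -0.85, 0.97], [-0.94, -0.46, -1.28], [0.5, 0.16, -1.24]]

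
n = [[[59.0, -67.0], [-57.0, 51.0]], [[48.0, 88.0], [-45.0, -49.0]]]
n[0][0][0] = 59.0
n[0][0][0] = 59.0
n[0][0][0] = 59.0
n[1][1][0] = -45.0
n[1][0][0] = 48.0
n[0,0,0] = 59.0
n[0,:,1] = [-67.0, 51.0]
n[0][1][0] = -57.0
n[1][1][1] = -49.0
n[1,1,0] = -45.0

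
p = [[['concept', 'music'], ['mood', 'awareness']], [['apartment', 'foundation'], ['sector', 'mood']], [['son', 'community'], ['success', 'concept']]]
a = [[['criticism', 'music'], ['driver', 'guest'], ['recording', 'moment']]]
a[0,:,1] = ['music', 'guest', 'moment']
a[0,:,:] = [['criticism', 'music'], ['driver', 'guest'], ['recording', 'moment']]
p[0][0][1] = 'music'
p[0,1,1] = 'awareness'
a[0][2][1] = 'moment'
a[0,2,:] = ['recording', 'moment']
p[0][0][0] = 'concept'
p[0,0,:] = ['concept', 'music']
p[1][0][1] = 'foundation'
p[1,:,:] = [['apartment', 'foundation'], ['sector', 'mood']]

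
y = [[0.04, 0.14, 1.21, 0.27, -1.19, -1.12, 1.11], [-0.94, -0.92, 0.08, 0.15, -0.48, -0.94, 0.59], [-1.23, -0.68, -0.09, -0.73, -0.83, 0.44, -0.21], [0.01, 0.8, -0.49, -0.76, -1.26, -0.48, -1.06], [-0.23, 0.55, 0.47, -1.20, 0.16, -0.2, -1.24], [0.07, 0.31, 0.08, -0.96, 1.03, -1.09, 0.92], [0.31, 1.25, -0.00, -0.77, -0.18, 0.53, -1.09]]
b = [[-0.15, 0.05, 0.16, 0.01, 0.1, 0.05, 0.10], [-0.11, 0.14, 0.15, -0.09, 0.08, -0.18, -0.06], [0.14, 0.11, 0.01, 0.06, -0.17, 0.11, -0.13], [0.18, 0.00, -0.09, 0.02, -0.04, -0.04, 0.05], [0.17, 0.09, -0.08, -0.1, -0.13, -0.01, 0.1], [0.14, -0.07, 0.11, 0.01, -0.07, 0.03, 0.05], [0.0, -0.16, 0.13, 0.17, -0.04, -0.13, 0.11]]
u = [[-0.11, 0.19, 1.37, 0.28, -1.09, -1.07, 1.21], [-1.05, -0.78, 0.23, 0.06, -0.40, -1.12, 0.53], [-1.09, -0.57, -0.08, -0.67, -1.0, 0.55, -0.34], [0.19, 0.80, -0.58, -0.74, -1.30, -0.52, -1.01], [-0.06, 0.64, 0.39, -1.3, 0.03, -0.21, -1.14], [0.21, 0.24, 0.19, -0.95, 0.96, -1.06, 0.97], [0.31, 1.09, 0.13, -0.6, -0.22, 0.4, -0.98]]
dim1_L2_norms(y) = [2.34, 1.79, 1.86, 2.1, 1.9, 2.03, 1.94]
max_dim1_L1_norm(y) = 5.08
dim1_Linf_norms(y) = [1.21, 0.94, 1.23, 1.26, 1.24, 1.09, 1.25]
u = y + b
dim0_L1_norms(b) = [0.89, 0.62, 0.73, 0.46, 0.63, 0.55, 0.6]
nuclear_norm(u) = 12.01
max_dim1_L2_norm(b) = 0.32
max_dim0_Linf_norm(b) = 0.18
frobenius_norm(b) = 0.74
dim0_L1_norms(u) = [3.02, 4.31, 2.97, 4.6, 5.0, 4.93, 6.18]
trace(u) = -3.72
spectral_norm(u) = 3.27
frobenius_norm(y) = 5.29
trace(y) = -3.75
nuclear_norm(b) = 1.72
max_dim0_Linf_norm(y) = 1.26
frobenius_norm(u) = 5.26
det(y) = 5.55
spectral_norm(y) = 3.33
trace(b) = 0.03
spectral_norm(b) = 0.48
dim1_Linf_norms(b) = [0.16, 0.18, 0.17, 0.18, 0.17, 0.14, 0.17]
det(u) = 6.74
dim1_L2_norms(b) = [0.27, 0.32, 0.31, 0.22, 0.28, 0.21, 0.32]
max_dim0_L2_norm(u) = 2.47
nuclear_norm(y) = 12.04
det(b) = 0.00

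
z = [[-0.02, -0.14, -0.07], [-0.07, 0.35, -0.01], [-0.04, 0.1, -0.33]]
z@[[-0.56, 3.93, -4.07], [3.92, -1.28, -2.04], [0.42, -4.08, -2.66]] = [[-0.57,0.39,0.55], [1.41,-0.68,-0.4], [0.28,1.06,0.84]]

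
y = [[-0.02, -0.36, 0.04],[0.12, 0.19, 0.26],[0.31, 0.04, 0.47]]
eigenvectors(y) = [[(-0.86+0j),-0.30+0.36j,-0.30-0.36j], [(-0.09+0j),(0.55-0.25j),0.55+0.25j], [(0.49+0j),(0.65+0j),0.65-0.00j]]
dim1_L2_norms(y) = [0.36, 0.34, 0.56]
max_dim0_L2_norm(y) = 0.54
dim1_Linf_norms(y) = [0.36, 0.26, 0.47]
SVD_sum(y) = [[-0.04,-0.02,-0.06], [0.16,0.09,0.27], [0.28,0.15,0.45]] + [[0.03, -0.34, 0.09], [-0.01, 0.1, -0.03], [0.01, -0.10, 0.03]] + [[-0.02, 0.0, 0.01], [-0.04, 0.00, 0.02], [0.02, -0.0, -0.01]]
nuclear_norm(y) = 1.08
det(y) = -0.01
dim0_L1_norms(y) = [0.45, 0.59, 0.77]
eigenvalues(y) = [(-0.08+0j), (0.36+0.16j), (0.36-0.16j)]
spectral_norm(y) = 0.65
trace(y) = 0.64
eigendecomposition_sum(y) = [[-0.05+0.00j, -0.07-0.00j, 0.04-0.00j],  [(-0.01+0j), (-0.01-0j), 0.00-0.00j],  [0.03-0.00j, (0.04+0j), (-0.02+0j)]] + [[0.02+0.15j, -0.14-0.12j, 0.00+0.23j], [(0.06-0.18j), (0.1+0.22j), (0.13-0.27j)], [0.14-0.14j, (-0+0.26j), (0.25-0.21j)]] + [[(0.02-0.15j),  -0.14+0.12j,  0.00-0.23j], [0.06+0.18j,  0.10-0.22j,  (0.13+0.27j)], [(0.14+0.14j),  -0.00-0.26j,  0.25+0.21j]]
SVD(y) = [[0.11,0.92,-0.38], [-0.50,-0.28,-0.82], [-0.86,0.28,0.43]] @ diag([0.6454879629649997, 0.386198694913364, 0.04995855997233516]) @ [[-0.51,-0.26,-0.82], [0.09,-0.96,0.25], [0.86,-0.05,-0.51]]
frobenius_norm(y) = 0.75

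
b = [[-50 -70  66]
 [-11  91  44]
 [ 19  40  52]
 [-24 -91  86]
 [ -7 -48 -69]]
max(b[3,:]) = 86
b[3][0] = -24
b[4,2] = -69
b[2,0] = 19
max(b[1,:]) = 91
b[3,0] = -24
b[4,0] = -7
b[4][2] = -69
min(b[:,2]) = -69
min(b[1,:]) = -11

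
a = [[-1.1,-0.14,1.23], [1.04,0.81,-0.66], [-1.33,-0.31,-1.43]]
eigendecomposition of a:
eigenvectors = [[0.12+0.00j, 0.67+0.00j, (0.67-0j)], [(-0.99+0j), (-0.37-0.01j), (-0.37+0.01j)], [0.07+0.00j, -0.11+0.64j, -0.11-0.64j]]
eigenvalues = [(0.73+0j), (-1.22+1.18j), (-1.22-1.18j)]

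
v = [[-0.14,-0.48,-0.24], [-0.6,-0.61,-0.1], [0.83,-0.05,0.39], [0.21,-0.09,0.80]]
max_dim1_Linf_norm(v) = 0.83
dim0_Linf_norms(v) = [0.83, 0.61, 0.8]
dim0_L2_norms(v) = [1.05, 0.78, 0.93]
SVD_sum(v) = [[-0.3,  -0.12,  -0.22], [-0.54,  -0.22,  -0.4], [0.64,  0.26,  0.48], [0.45,  0.18,  0.33]] + [[-0.04, -0.19, 0.15], [-0.07, -0.39, 0.31], [-0.02, -0.12, 0.1], [-0.08, -0.41, 0.33]] + [[0.19,-0.17,-0.17],[0.01,-0.01,-0.01],[0.21,-0.19,-0.18],[-0.16,0.14,0.14]]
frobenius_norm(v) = 1.61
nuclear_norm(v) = 2.61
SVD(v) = [[-0.30, 0.31, 0.59],[-0.54, 0.63, 0.03],[0.65, 0.2, 0.64],[0.45, 0.68, -0.49]] @ diag([1.3023078437234272, 0.7845574550021648, 0.5233200550112367]) @ [[0.76, 0.31, 0.57], [-0.15, -0.77, 0.62], [0.63, -0.55, -0.55]]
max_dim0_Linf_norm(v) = 0.83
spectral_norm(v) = 1.30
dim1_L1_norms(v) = [0.86, 1.31, 1.27, 1.1]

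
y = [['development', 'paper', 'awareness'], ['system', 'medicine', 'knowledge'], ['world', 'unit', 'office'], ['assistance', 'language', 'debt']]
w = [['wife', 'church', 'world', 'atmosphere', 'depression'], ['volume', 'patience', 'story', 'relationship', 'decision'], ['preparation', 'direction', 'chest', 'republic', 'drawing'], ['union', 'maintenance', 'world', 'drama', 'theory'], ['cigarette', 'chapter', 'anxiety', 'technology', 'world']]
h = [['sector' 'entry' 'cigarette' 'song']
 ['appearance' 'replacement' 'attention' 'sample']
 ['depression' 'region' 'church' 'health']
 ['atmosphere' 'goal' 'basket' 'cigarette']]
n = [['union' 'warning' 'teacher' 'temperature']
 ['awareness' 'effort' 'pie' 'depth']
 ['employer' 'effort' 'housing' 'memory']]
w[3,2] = 'world'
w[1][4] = 'decision'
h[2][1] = 'region'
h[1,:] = ['appearance', 'replacement', 'attention', 'sample']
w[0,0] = 'wife'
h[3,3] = 'cigarette'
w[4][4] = 'world'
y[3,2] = 'debt'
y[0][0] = 'development'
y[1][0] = 'system'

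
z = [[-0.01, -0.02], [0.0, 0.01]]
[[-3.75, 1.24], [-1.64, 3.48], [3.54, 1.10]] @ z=[[0.04, 0.09], [0.02, 0.07], [-0.04, -0.06]]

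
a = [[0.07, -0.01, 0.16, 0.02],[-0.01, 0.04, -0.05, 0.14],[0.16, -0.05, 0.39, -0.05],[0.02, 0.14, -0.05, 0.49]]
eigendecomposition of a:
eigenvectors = [[-0.12, -0.38, -0.91, -0.15],[0.27, -0.05, 0.14, -0.95],[-0.44, -0.8, 0.40, -0.03],[0.85, -0.46, 0.04, 0.27]]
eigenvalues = [0.56, 0.43, 0.0, -0.0]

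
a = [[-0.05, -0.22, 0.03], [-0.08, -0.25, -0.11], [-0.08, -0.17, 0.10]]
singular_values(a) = [0.39, 0.15, 0.03]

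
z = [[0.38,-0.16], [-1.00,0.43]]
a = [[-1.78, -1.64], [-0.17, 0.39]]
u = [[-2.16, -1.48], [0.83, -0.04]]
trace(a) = -1.39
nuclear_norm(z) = 1.17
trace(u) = -2.20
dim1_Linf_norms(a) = [1.78, 0.39]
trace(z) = 0.81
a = u + z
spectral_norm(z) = 1.16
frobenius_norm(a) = 2.46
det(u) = 1.31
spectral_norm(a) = 2.42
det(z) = 0.00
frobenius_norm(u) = 2.75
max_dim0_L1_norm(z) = 1.38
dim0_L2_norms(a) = [1.79, 1.69]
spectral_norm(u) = 2.70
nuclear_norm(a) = 2.83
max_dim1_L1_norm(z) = 1.43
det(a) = -0.97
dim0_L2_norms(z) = [1.07, 0.46]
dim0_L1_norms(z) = [1.38, 0.59]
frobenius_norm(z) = 1.16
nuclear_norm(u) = 3.19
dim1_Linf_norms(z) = [0.38, 1.0]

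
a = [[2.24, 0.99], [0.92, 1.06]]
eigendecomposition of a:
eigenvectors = [[0.88, -0.50], [0.47, 0.87]]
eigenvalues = [2.77, 0.53]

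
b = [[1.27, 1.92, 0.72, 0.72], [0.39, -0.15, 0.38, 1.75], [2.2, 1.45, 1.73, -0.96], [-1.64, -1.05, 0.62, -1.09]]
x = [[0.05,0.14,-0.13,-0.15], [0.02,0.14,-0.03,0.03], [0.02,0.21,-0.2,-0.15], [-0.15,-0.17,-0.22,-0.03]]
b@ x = [[0.01, 0.48, -0.53, -0.26], [-0.24, -0.18, -0.51, -0.17], [0.32, 1.04, -0.46, -0.52], [0.07, -0.06, 0.36, 0.15]]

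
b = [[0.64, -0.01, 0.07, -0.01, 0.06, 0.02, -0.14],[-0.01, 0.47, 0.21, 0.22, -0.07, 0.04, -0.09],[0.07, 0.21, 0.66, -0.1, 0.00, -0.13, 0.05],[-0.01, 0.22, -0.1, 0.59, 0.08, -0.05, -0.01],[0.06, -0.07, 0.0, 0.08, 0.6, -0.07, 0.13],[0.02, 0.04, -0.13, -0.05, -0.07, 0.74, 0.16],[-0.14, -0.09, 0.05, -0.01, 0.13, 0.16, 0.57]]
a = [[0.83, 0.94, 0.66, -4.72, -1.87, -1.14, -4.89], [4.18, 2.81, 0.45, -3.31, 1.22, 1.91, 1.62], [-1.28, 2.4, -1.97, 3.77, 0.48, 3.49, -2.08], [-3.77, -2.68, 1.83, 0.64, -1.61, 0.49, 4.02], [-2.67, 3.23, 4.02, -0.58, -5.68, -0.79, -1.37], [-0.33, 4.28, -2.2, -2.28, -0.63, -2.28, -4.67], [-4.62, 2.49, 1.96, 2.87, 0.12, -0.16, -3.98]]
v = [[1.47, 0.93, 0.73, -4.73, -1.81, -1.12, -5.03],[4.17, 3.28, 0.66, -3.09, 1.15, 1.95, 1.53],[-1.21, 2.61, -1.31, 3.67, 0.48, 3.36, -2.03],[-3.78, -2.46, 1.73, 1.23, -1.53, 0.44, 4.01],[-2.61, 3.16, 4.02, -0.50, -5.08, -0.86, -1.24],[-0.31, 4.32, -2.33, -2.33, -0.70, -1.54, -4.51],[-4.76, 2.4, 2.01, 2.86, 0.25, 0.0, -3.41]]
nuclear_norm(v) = 42.61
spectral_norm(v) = 11.46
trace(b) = 4.27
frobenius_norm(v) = 18.72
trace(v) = -5.36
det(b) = 0.01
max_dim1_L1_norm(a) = 18.34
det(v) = -71403.46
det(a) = -95130.47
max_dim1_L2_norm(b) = 0.77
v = b + a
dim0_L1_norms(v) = [18.31, 19.16, 12.79, 18.41, 11.0, 9.27, 21.76]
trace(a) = -9.63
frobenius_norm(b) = 1.76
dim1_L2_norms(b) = [0.66, 0.57, 0.72, 0.64, 0.63, 0.77, 0.63]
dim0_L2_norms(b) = [0.66, 0.57, 0.72, 0.64, 0.63, 0.77, 0.63]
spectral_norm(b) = 0.93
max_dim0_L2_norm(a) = 9.3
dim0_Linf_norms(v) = [4.76, 4.32, 4.02, 4.73, 5.08, 3.36, 5.03]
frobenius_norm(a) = 19.07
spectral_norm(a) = 11.75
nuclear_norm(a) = 43.66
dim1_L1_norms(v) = [15.82, 15.83, 14.67, 15.18, 17.47, 16.04, 15.69]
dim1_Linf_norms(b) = [0.64, 0.47, 0.66, 0.59, 0.6, 0.74, 0.57]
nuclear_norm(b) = 4.27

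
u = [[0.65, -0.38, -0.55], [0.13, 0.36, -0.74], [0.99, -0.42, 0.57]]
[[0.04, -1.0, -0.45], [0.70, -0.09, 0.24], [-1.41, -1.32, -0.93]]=u @ [[-0.79, -1.23, -0.63],[0.06, 0.39, 0.43],[-1.05, 0.1, -0.22]]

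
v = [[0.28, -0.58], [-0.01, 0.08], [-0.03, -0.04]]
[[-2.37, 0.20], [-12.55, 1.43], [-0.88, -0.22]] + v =[[-2.09,-0.38], [-12.56,1.51], [-0.91,-0.26]]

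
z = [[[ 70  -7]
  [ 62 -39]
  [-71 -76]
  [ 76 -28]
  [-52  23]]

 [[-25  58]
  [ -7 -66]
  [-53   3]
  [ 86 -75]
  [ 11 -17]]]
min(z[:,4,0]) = -52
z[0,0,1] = -7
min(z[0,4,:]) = -52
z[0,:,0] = [70, 62, -71, 76, -52]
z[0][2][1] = -76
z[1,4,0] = 11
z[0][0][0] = 70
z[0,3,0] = 76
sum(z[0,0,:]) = 63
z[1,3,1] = -75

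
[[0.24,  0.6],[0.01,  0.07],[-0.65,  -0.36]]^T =[[0.24, 0.01, -0.65], [0.60, 0.07, -0.36]]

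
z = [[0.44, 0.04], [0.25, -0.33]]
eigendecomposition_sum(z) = [[0.45, 0.02], [0.14, 0.01]] + [[-0.01, 0.02], [0.11, -0.34]]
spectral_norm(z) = 0.53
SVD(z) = [[-0.75, -0.66], [-0.66, 0.75]] @ diag([0.5299327445257811, 0.29286735270318726]) @ [[-0.93, 0.36], [-0.36, -0.93]]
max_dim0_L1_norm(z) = 0.69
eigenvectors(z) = [[0.95, -0.05], [0.30, 1.00]]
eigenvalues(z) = [0.45, -0.34]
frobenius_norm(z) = 0.61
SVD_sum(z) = [[0.37, -0.14], [0.33, -0.13]] + [[0.07, 0.18],[-0.08, -0.2]]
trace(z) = 0.11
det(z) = -0.16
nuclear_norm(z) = 0.82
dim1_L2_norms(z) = [0.44, 0.41]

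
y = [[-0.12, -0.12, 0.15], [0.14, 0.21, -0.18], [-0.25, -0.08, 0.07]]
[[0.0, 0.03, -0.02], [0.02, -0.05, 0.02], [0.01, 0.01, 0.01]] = y @ [[-0.06,0.02,-0.11], [0.3,-0.07,-0.04], [0.2,0.19,-0.25]]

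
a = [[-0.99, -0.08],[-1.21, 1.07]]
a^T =[[-0.99, -1.21], [-0.08, 1.07]]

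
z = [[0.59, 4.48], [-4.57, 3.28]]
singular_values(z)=[6.27, 3.58]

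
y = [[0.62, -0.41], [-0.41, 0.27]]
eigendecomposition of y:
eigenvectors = [[0.83, 0.55], [-0.55, 0.83]]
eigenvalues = [0.89, -0.0]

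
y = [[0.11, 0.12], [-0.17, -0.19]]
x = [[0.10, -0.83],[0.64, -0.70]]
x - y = [[-0.01, -0.95], [0.81, -0.51]]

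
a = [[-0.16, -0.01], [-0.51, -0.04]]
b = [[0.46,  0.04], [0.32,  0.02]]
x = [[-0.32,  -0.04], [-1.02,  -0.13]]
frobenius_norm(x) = 1.08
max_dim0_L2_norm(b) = 0.56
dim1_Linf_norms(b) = [0.46, 0.32]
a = x @ b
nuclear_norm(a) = 0.54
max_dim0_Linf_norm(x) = 1.02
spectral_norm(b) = 0.56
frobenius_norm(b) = 0.56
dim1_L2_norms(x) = [0.32, 1.03]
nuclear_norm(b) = 0.57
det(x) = 0.00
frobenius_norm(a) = 0.54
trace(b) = 0.48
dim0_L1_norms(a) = [0.67, 0.05]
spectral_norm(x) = 1.08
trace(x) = -0.45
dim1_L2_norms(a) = [0.16, 0.51]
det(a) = 0.00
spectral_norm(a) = 0.54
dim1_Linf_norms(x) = [0.32, 1.02]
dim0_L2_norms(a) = [0.53, 0.04]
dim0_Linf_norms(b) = [0.46, 0.04]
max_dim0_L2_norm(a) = 0.53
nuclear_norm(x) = 1.08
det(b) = -0.00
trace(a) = -0.20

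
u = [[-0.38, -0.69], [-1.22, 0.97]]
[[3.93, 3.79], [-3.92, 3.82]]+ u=[[3.55, 3.1], [-5.14, 4.79]]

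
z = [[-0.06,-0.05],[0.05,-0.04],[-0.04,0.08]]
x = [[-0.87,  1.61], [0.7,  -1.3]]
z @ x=[[0.02, -0.03], [-0.07, 0.13], [0.09, -0.17]]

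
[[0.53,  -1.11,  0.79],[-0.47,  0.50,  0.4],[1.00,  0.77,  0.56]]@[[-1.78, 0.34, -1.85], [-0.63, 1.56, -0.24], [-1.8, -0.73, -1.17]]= [[-1.67, -2.13, -1.64], [-0.20, 0.33, 0.28], [-3.27, 1.13, -2.69]]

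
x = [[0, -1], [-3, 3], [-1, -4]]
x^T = [[0, -3, -1], [-1, 3, -4]]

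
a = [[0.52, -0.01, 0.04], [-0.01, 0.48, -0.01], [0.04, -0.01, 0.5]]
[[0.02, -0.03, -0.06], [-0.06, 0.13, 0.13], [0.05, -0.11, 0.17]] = a @ [[0.02, -0.04, -0.13], [-0.12, 0.26, 0.27], [0.09, -0.21, 0.36]]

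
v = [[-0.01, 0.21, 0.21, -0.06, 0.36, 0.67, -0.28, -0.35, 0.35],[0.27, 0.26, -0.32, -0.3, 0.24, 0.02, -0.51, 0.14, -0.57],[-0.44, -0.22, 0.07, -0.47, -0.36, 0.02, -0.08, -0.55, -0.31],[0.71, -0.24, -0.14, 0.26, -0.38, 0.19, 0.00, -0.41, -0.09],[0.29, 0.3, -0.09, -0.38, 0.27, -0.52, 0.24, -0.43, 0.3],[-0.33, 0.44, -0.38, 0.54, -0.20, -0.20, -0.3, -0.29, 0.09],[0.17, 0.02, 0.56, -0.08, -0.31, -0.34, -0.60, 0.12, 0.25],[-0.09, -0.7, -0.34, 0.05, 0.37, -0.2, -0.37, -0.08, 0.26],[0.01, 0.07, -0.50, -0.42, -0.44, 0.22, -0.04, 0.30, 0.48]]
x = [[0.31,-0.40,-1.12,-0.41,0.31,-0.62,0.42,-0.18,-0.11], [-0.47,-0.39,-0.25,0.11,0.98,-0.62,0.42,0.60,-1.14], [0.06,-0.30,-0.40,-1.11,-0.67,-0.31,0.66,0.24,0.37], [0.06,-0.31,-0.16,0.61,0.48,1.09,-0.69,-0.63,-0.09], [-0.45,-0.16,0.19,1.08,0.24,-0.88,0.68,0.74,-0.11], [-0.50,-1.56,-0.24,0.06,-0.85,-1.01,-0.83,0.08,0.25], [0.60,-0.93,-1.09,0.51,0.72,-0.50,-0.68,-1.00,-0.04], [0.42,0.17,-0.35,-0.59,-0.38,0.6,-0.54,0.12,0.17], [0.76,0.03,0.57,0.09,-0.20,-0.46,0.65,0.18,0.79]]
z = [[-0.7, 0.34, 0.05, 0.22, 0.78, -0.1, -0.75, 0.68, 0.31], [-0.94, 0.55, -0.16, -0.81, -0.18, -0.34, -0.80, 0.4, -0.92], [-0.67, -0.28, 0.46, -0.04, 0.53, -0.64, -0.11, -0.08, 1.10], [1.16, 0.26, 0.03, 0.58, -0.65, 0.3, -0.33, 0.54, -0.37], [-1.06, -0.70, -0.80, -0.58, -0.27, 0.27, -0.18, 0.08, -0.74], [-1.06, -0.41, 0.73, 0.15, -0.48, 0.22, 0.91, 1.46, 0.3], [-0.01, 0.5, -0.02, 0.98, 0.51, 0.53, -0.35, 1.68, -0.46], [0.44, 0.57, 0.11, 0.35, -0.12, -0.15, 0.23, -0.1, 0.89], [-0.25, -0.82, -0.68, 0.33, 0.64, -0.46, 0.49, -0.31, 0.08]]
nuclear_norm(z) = 13.30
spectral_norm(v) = 1.01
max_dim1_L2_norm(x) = 2.29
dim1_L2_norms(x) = [1.54, 1.9, 1.63, 1.67, 1.81, 2.29, 2.21, 1.23, 1.5]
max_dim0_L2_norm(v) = 1.01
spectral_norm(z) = 2.85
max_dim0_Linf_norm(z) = 1.68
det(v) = 1.00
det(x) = 0.02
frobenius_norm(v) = 3.00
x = z @ v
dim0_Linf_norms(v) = [0.71, 0.7, 0.56, 0.54, 0.44, 0.67, 0.6, 0.55, 0.57]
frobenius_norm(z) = 5.36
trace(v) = 0.45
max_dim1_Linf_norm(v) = 0.71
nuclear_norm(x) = 13.28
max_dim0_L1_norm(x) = 6.09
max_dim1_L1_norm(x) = 6.07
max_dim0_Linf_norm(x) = 1.56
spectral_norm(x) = 2.85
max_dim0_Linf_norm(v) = 0.71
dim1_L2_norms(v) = [1.0, 1.0, 1.0, 1.0, 1.0, 1.0, 1.0, 1.0, 1.0]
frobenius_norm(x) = 5.35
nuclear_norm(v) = 9.00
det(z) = 0.00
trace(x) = -0.41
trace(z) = 0.47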